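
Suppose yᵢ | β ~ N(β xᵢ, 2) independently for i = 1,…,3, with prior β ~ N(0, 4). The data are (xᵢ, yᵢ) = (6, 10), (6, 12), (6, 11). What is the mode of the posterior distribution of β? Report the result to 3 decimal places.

β̂_MAP = 1.825

log p(β | y) = −Σ(yᵢ − βxᵢ)²/(2·2) − β²/(2·4) + const.
Setting the derivative to zero: Σxᵢ(yᵢ − βxᵢ)/2 − β/4 = 0, so β = Σxᵢyᵢ / (Σxᵢ² + σ²/τ²).
Σxᵢyᵢ = 6·10 + 6·12 + 6·11 = 198; Σxᵢ² = 108; σ²/τ² = 0.5.
β̂_MAP = 198 / (108 + 0.5) = 198/108.5 ≈ 1.825.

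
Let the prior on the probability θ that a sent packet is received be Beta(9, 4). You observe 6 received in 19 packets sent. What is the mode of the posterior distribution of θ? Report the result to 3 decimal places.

θ̂_MAP = 0.467

Prior: Beta(9, 4).
Data: 6 successes in 19 trials. The binomial likelihood contributes θ^6(1−θ)^13, so the posterior is Beta(9+6, 4+13) = Beta(15, 17).
For Beta(a, b) with a, b > 1 the mode is (a−1)/(a+b−2) = 14/30 ≈ 0.467.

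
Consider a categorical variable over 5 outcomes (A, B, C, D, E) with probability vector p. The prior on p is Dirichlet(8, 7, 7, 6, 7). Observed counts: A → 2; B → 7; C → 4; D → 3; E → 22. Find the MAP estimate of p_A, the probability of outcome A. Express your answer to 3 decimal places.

MAP estimate of p_A = 0.132

The posterior is Dirichlet(αᵢ + nᵢ) = Dirichlet(10, 14, 11, 9, 29).
For a Dirichlet(a₁,…,a_K) with all aᵢ > 1, the mode has j-th component (aⱼ − 1)/(Σaᵢ − K).
Here Σaᵢ = 73 and K = 5, so p_A = (10 − 1)/(73 − 5) = 9/68 ≈ 0.132.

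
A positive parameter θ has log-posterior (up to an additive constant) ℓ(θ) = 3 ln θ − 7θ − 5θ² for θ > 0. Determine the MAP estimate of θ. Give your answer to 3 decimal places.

ℓ'(θ) = 3/θ − 7 − 10θ. Setting this to zero and multiplying by θ: 10θ² + 7θ − 3 = 0.
θ = (−7 + √(7² + 4·10·3)) / (2·10) = (−7 + √169) / 20 = (−7 + 13)/20 = 3/10.
ℓ''(θ) = −3/θ² − 10 < 0, confirming a maximum.

θ̂_MAP = 0.300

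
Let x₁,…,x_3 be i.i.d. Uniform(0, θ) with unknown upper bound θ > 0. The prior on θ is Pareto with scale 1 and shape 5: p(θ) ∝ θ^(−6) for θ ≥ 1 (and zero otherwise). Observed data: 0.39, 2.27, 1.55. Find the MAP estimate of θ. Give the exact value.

θ̂_MAP = 2.27

The Uniform(0, θ) likelihood is θ^(−n) for θ ≥ max(xᵢ), zero otherwise. Here max(xᵢ) = 2.27.
Posterior ∝ θ^(−6) · θ^(−3) = θ^(−9) on θ ≥ max(1, 2.27) = 2.27.
This density is strictly decreasing in θ, so the posterior mode lies at the lower boundary of the support.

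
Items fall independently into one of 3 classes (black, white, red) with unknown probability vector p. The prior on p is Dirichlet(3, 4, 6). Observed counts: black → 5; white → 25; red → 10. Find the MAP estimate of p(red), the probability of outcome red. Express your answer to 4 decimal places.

MAP estimate of p(red) = 0.3000

The posterior is Dirichlet(αᵢ + nᵢ) = Dirichlet(8, 29, 16).
For a Dirichlet(a₁,…,a_K) with all aᵢ > 1, the mode has j-th component (aⱼ − 1)/(Σaᵢ − K).
Here Σaᵢ = 53 and K = 3, so p(red) = (16 − 1)/(53 − 3) = 15/50 ≈ 0.3000.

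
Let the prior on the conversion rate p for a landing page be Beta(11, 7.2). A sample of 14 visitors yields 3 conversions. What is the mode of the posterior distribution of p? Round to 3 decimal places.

Prior: Beta(11, 7.2).
Data: 3 successes in 14 trials. The binomial likelihood contributes p^3(1−p)^11, so the posterior is Beta(11+3, 7.2+11) = Beta(14, 18.2).
For Beta(a, b) with a, b > 1 the mode is (a−1)/(a+b−2) = 13/30.2 ≈ 0.430.

p̂_MAP = 0.430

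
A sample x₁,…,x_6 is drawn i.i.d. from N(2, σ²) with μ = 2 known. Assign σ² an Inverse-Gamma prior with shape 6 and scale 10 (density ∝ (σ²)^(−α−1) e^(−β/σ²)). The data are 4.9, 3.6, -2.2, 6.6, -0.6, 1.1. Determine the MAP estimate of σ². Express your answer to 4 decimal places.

Sum of squared deviations about the known mean: SS = (4.9−2)² + (3.6−2)² + (-2.2−2)² + (6.6−2)² + (-0.6−2)² + (1.1−2)² = 57.34.
The Normal likelihood contributes (σ²)^(−n/2) exp(−SS/(2σ²)), so the posterior is Inverse-Gamma(α + n/2, β + SS/2) = Inverse-Gamma(9, 38.67).
The mode of Inverse-Gamma(a, b) is b/(a+1) = 38.67/10 ≈ 3.8670.

σ̂²_MAP = 3.8670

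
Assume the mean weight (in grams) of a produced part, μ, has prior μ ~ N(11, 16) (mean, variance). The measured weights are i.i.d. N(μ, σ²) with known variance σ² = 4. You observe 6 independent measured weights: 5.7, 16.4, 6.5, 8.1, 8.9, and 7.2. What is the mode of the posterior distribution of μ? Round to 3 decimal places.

μ̂_MAP = 8.888

n = 6; x̄ = (5.7 + 16.4 + 6.5 + 8.1 + 8.9 + 7.2)/6 = 52.8/6 = 8.8.
For a Normal prior and Normal likelihood with known variance, the posterior is Normal; its mode equals its mean, the precision-weighted average.
Prior precision 1/σ₀² = 1/16 = 0.0625; data precision n/σ² = 6/4 = 1.5.
μ̂ = (0.0625·11 + 1.5·8.8) / (0.0625 + 1.5) = 13.8875/1.5625 = 8.888.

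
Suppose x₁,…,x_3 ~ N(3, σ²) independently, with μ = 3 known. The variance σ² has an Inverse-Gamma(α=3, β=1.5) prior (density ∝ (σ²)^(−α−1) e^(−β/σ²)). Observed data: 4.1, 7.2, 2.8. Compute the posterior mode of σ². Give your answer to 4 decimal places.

Sum of squared deviations about the known mean: SS = (4.1−3)² + (7.2−3)² + (2.8−3)² = 18.89.
The Normal likelihood contributes (σ²)^(−n/2) exp(−SS/(2σ²)), so the posterior is Inverse-Gamma(α + n/2, β + SS/2) = Inverse-Gamma(4.5, 10.945).
The mode of Inverse-Gamma(a, b) is b/(a+1) = 10.945/5.5 ≈ 1.9900.

σ̂²_MAP = 1.9900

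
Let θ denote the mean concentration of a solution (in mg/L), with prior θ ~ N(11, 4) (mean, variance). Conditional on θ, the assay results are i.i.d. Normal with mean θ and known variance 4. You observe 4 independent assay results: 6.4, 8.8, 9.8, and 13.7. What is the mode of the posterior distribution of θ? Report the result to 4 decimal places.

θ̂_MAP = 9.9400

n = 4; x̄ = (6.4 + 8.8 + 9.8 + 13.7)/4 = 38.7/4 = 9.675.
For a Normal prior and Normal likelihood with known variance, the posterior is Normal; its mode equals its mean, the precision-weighted average.
Prior precision 1/σ₀² = 1/4 = 0.25; data precision n/σ² = 4/4 = 1.
θ̂ = (0.25·11 + 1·9.675) / (0.25 + 1) = 12.425/1.25 = 9.9400.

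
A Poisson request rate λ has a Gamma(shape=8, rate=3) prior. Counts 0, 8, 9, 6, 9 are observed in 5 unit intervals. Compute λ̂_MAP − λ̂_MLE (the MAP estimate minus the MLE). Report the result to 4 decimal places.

Σxᵢ = 32. Posterior is Gamma(40, 8); MAP = (40−1)/8 = 39/8 ≈ 4.87500.
MLE = x̄ = 32/5 ≈ 6.40000.
Difference = 39/8 − 32/5 = -61/40 ≈ -1.5250.

MAP − MLE = -1.5250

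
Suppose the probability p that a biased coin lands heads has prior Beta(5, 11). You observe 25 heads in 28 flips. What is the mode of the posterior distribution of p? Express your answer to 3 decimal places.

p̂_MAP = 0.690

Prior: Beta(5, 11).
Data: 25 successes in 28 trials. The binomial likelihood contributes p^25(1−p)^3, so the posterior is Beta(5+25, 11+3) = Beta(30, 14).
For Beta(a, b) with a, b > 1 the mode is (a−1)/(a+b−2) = 29/42 ≈ 0.690.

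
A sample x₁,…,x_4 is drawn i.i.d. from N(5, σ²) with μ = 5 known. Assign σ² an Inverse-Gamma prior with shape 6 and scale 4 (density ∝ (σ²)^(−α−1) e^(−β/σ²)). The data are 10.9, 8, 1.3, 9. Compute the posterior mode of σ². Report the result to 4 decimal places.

Sum of squared deviations about the known mean: SS = (10.9−5)² + (8−5)² + (1.3−5)² + (9−5)² = 73.5.
The Normal likelihood contributes (σ²)^(−n/2) exp(−SS/(2σ²)), so the posterior is Inverse-Gamma(α + n/2, β + SS/2) = Inverse-Gamma(8, 40.75).
The mode of Inverse-Gamma(a, b) is b/(a+1) = 40.75/9 ≈ 4.5278.

σ̂²_MAP = 4.5278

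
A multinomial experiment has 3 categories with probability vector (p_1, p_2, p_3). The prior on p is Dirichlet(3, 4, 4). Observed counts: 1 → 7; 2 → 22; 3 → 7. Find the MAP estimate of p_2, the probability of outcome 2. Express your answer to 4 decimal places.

The posterior is Dirichlet(αᵢ + nᵢ) = Dirichlet(10, 26, 11).
For a Dirichlet(a₁,…,a_K) with all aᵢ > 1, the mode has j-th component (aⱼ − 1)/(Σaᵢ − K).
Here Σaᵢ = 47 and K = 3, so p_2 = (26 − 1)/(47 − 3) = 25/44 ≈ 0.5682.

MAP estimate: 0.5682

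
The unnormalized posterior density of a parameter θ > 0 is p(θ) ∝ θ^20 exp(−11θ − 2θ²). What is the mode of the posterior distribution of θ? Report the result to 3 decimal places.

ℓ'(θ) = 20/θ − 11 − 4θ. Setting this to zero and multiplying by θ: 4θ² + 11θ − 20 = 0.
θ = (−11 + √(11² + 4·4·20)) / (2·4) = (−11 + √441) / 8 = (−11 + 21)/8 = 5/4.
ℓ''(θ) = −20/θ² − 4 < 0, confirming a maximum.

θ̂_MAP = 1.250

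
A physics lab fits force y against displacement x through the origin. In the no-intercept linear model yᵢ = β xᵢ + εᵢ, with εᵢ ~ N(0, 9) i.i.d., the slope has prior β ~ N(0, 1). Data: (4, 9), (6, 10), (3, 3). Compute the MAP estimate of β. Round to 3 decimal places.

log p(β | y) = −Σ(yᵢ − βxᵢ)²/(2·9) − β²/(2·1) + const.
Setting the derivative to zero: Σxᵢ(yᵢ − βxᵢ)/9 − β/1 = 0, so β = Σxᵢyᵢ / (Σxᵢ² + σ²/τ²).
Σxᵢyᵢ = 4·9 + 6·10 + 3·3 = 105; Σxᵢ² = 61; σ²/τ² = 9.
β̂_MAP = 105 / (61 + 9) = 105/70 ≈ 1.500.

β̂_MAP = 1.500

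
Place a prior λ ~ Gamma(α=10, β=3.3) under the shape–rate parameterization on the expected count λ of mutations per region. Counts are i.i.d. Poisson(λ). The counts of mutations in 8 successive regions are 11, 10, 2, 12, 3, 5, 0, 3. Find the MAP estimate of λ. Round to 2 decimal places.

Σxᵢ = 11+10+2+12+3+5+0+3 = 46, with n = 8.
Posterior ∝ λ^9e^(−3.3λ) · λ^46e^(−8λ) = λ^55e^(−11.3λ), i.e. Gamma(shape=56, rate=11.3).
The mode of a Gamma(a, b) with a ≥ 1 (shape–rate) is (a−1)/b = 55/11.3 ≈ 4.87.

λ̂_MAP = 4.87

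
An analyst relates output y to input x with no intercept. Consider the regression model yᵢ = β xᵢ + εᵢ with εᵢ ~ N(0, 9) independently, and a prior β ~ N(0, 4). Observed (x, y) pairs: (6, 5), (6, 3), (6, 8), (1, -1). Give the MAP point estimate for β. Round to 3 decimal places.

β̂_MAP = 0.854

log p(β | y) = −Σ(yᵢ − βxᵢ)²/(2·9) − β²/(2·4) + const.
Setting the derivative to zero: Σxᵢ(yᵢ − βxᵢ)/9 − β/4 = 0, so β = Σxᵢyᵢ / (Σxᵢ² + σ²/τ²).
Σxᵢyᵢ = 6·5 + 6·3 + 6·8 + 1·(-1) = 95; Σxᵢ² = 109; σ²/τ² = 2.25.
β̂_MAP = 95 / (109 + 2.25) = 95/111.25 ≈ 0.854.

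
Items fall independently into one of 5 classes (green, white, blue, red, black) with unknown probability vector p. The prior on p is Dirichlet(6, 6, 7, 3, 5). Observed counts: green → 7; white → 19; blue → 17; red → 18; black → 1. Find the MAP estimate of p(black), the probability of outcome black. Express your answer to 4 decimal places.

The posterior is Dirichlet(αᵢ + nᵢ) = Dirichlet(13, 25, 24, 21, 6).
For a Dirichlet(a₁,…,a_K) with all aᵢ > 1, the mode has j-th component (aⱼ − 1)/(Σaᵢ − K).
Here Σaᵢ = 89 and K = 5, so p(black) = (6 − 1)/(89 − 5) = 5/84 ≈ 0.0595.

MAP estimate of p(black) = 0.0595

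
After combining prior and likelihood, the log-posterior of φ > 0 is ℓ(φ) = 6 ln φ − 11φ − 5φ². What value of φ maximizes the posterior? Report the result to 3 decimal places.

ℓ'(φ) = 6/φ − 11 − 10φ. Setting this to zero and multiplying by φ: 10φ² + 11φ − 6 = 0.
φ = (−11 + √(11² + 4·10·6)) / (2·10) = (−11 + √361) / 20 = (−11 + 19)/20 = 2/5.
ℓ''(φ) = −6/φ² − 10 < 0, confirming a maximum.

φ̂_MAP = 0.400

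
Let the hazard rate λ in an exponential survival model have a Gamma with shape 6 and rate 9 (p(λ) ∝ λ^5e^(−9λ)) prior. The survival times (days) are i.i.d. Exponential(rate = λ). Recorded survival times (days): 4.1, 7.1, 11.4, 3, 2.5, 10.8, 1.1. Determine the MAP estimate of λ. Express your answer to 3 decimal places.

λ̂_MAP = 0.245

The Exponential(rate=λ) likelihood is ∝ λ^n e^(−λΣtᵢ). Here n = 7 and Σtᵢ = 4.1 + 7.1 + 11.4 + 3 + 2.5 + 10.8 + 1.1 = 40.
Posterior ∝ λ^5e^(−9λ) · λ^7e^(−40λ) = λ^12e^(−49λ), i.e. Gamma(13, 49).
Mode = (a−1)/b = 12/49 ≈ 0.245.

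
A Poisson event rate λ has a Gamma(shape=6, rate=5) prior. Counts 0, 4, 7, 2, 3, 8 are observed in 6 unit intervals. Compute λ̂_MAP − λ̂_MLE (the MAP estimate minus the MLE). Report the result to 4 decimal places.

MAP − MLE = -1.3636

Σxᵢ = 24. Posterior is Gamma(30, 11); MAP = (30−1)/11 = 29/11 ≈ 2.63636.
MLE = x̄ = 24/6 ≈ 4.00000.
Difference = 29/11 − 24/6 = -15/11 ≈ -1.3636.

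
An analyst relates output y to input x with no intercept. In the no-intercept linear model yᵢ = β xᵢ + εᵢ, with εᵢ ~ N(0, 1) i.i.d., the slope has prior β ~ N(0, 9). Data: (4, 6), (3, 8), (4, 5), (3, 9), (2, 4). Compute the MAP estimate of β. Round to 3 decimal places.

β̂_MAP = 1.903

log p(β | y) = −Σ(yᵢ − βxᵢ)²/(2·1) − β²/(2·9) + const.
Setting the derivative to zero: Σxᵢ(yᵢ − βxᵢ)/1 − β/9 = 0, so β = Σxᵢyᵢ / (Σxᵢ² + σ²/τ²).
Σxᵢyᵢ = 4·6 + 3·8 + 4·5 + 3·9 + 2·4 = 103; Σxᵢ² = 54; σ²/τ² = 1/9.
β̂_MAP = 103 / (54 + 1/9) = 103/(487/9) = 927/487 ≈ 1.903.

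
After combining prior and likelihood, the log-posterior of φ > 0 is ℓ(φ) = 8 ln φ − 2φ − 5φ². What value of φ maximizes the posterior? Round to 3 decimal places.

φ̂_MAP = 0.800

ℓ'(φ) = 8/φ − 2 − 10φ. Setting this to zero and multiplying by φ: 10φ² + 2φ − 8 = 0.
φ = (−2 + √(2² + 4·10·8)) / (2·10) = (−2 + √324) / 20 = (−2 + 18)/20 = 4/5.
ℓ''(φ) = −8/φ² − 10 < 0, confirming a maximum.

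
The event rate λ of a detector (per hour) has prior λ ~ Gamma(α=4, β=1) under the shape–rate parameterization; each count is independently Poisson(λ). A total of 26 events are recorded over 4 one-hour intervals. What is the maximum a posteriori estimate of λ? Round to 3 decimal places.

λ̂_MAP = 5.800

Σxᵢ = 26, n = 4.
Posterior ∝ λ^3e^(−1λ) · λ^26e^(−4λ) = λ^29e^(−5λ), i.e. Gamma(shape=30, rate=5).
The mode of a Gamma(a, b) with a ≥ 1 (shape–rate) is (a−1)/b = 29/5 ≈ 5.800.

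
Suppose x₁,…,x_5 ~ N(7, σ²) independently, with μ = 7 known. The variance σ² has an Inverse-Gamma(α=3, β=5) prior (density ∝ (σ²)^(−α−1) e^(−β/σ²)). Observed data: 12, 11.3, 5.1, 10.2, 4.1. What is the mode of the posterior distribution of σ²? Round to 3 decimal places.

σ̂²_MAP = 5.827

Sum of squared deviations about the known mean: SS = (12−7)² + (11.3−7)² + (5.1−7)² + (10.2−7)² + (4.1−7)² = 65.75.
The Normal likelihood contributes (σ²)^(−n/2) exp(−SS/(2σ²)), so the posterior is Inverse-Gamma(α + n/2, β + SS/2) = Inverse-Gamma(5.5, 37.875).
The mode of Inverse-Gamma(a, b) is b/(a+1) = 37.875/6.5 ≈ 5.827.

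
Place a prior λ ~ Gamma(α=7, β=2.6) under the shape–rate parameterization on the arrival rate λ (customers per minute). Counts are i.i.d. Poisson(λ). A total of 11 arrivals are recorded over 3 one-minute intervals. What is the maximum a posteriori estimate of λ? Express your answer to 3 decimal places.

Σxᵢ = 11, n = 3.
Posterior ∝ λ^6e^(−2.6λ) · λ^11e^(−3λ) = λ^17e^(−5.6λ), i.e. Gamma(shape=18, rate=5.6).
The mode of a Gamma(a, b) with a ≥ 1 (shape–rate) is (a−1)/b = 17/5.6 ≈ 3.036.

λ̂_MAP = 3.036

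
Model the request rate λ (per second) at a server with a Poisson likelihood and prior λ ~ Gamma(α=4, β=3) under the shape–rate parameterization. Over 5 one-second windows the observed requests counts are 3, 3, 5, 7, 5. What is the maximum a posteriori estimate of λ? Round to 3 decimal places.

λ̂_MAP = 3.250

Σxᵢ = 3+3+5+7+5 = 23, with n = 5.
Posterior ∝ λ^3e^(−3λ) · λ^23e^(−5λ) = λ^26e^(−8λ), i.e. Gamma(shape=27, rate=8).
The mode of a Gamma(a, b) with a ≥ 1 (shape–rate) is (a−1)/b = 26/8 ≈ 3.250.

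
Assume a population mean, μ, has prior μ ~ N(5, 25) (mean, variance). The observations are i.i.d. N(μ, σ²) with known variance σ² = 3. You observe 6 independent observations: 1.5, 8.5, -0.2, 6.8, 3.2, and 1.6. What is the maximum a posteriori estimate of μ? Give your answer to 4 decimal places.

μ̂_MAP = 3.5948

n = 6; x̄ = (1.5 + 8.5 + (-0.2) + 6.8 + 3.2 + 1.6)/6 = 21.4/6 = 107/30 ≈ 3.5667.
For a Normal prior and Normal likelihood with known variance, the posterior is Normal; its mode equals its mean, the precision-weighted average.
Prior precision 1/σ₀² = 1/25 = 0.04; data precision n/σ² = 6/3 = 2.
μ̂ = (0.04·5 + 2·(107/30)) / (0.04 + 2) = (22/3)/2.04 = 550/153 ≈ 3.5948.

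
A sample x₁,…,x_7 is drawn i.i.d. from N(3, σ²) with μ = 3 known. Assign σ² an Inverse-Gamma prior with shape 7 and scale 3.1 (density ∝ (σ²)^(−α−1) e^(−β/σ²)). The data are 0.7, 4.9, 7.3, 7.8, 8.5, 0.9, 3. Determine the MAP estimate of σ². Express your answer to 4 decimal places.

Sum of squared deviations about the known mean: SS = (0.7−3)² + (4.9−3)² + (7.3−3)² + (7.8−3)² + (8.5−3)² + (0.9−3)² + (3−3)² = 85.09.
The Normal likelihood contributes (σ²)^(−n/2) exp(−SS/(2σ²)), so the posterior is Inverse-Gamma(α + n/2, β + SS/2) = Inverse-Gamma(10.5, 45.645).
The mode of Inverse-Gamma(a, b) is b/(a+1) = 45.645/11.5 ≈ 3.9691.

σ̂²_MAP = 3.9691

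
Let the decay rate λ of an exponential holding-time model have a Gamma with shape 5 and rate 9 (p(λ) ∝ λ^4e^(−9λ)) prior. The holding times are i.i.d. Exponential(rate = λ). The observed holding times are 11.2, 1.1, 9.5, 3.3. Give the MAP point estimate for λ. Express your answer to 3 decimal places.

λ̂_MAP = 0.235

The Exponential(rate=λ) likelihood is ∝ λ^n e^(−λΣtᵢ). Here n = 4 and Σtᵢ = 11.2 + 1.1 + 9.5 + 3.3 = 25.1.
Posterior ∝ λ^4e^(−9λ) · λ^4e^(−25.1λ) = λ^8e^(−34.1λ), i.e. Gamma(9, 34.1).
Mode = (a−1)/b = 8/34.1 ≈ 0.235.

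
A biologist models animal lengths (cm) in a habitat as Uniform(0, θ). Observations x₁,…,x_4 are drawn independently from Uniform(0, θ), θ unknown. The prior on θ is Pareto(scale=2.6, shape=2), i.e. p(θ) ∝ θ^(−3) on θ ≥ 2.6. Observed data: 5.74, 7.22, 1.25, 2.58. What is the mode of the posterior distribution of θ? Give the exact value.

θ̂_MAP = 7.22

The Uniform(0, θ) likelihood is θ^(−n) for θ ≥ max(xᵢ), zero otherwise. Here max(xᵢ) = 7.22.
Posterior ∝ θ^(−3) · θ^(−4) = θ^(−7) on θ ≥ max(2.6, 7.22) = 7.22.
This density is strictly decreasing in θ, so the posterior mode lies at the lower boundary of the support.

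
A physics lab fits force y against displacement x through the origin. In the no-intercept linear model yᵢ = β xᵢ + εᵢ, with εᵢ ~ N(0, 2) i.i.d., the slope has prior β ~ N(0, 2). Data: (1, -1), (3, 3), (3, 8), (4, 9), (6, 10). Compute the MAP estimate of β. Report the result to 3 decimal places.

log p(β | y) = −Σ(yᵢ − βxᵢ)²/(2·2) − β²/(2·2) + const.
Setting the derivative to zero: Σxᵢ(yᵢ − βxᵢ)/2 − β/2 = 0, so β = Σxᵢyᵢ / (Σxᵢ² + σ²/τ²).
Σxᵢyᵢ = 1·(-1) + 3·3 + 3·8 + 4·9 + 6·10 = 128; Σxᵢ² = 71; σ²/τ² = 1.
β̂_MAP = 128 / (71 + 1) = 128/72 ≈ 1.778.

β̂_MAP = 1.778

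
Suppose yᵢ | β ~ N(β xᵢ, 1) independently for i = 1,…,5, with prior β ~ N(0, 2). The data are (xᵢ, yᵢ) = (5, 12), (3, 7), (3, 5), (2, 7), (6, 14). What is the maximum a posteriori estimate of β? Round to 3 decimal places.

β̂_MAP = 2.323

log p(β | y) = −Σ(yᵢ − βxᵢ)²/(2·1) − β²/(2·2) + const.
Setting the derivative to zero: Σxᵢ(yᵢ − βxᵢ)/1 − β/2 = 0, so β = Σxᵢyᵢ / (Σxᵢ² + σ²/τ²).
Σxᵢyᵢ = 5·12 + 3·7 + 3·5 + 2·7 + 6·14 = 194; Σxᵢ² = 83; σ²/τ² = 0.5.
β̂_MAP = 194 / (83 + 0.5) = 194/83.5 ≈ 2.323.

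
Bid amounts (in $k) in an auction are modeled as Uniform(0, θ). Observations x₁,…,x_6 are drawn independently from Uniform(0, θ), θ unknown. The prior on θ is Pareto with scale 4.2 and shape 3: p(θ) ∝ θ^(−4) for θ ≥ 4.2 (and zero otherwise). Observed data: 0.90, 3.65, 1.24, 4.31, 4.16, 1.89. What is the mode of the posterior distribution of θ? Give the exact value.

The Uniform(0, θ) likelihood is θ^(−n) for θ ≥ max(xᵢ), zero otherwise. Here max(xᵢ) = 4.31.
Posterior ∝ θ^(−4) · θ^(−6) = θ^(−10) on θ ≥ max(4.2, 4.31) = 4.31.
This density is strictly decreasing in θ, so the posterior mode lies at the lower boundary of the support.

θ̂_MAP = 4.31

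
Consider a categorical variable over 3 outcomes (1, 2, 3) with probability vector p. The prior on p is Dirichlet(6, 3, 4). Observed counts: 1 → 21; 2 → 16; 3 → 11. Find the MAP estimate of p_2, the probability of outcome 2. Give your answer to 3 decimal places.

The posterior is Dirichlet(αᵢ + nᵢ) = Dirichlet(27, 19, 15).
For a Dirichlet(a₁,…,a_K) with all aᵢ > 1, the mode has j-th component (aⱼ − 1)/(Σaᵢ − K).
Here Σaᵢ = 61 and K = 3, so p_2 = (19 − 1)/(61 − 3) = 18/58 ≈ 0.310.

MAP estimate: 0.310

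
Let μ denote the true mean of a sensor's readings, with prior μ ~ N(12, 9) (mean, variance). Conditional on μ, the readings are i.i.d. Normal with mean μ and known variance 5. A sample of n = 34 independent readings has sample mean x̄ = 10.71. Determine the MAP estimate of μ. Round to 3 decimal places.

n = 34, x̄ = 10.71.
For a Normal prior and Normal likelihood with known variance, the posterior is Normal; its mode equals its mean, the precision-weighted average.
Prior precision 1/σ₀² = 1/9; data precision n/σ² = 34/5 = 6.8.
μ̂ = ((1/9)·12 + 6.8·10.71) / (1/9 + 6.8) = (55621/750)/(311/45) = 166863/15550 ≈ 10.731.

μ̂_MAP = 10.731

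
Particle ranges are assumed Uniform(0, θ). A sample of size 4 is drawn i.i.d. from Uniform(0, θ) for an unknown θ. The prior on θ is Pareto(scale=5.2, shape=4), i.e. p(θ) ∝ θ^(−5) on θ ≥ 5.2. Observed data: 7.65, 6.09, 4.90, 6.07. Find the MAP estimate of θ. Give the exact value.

θ̂_MAP = 7.65

The Uniform(0, θ) likelihood is θ^(−n) for θ ≥ max(xᵢ), zero otherwise. Here max(xᵢ) = 7.65.
Posterior ∝ θ^(−5) · θ^(−4) = θ^(−9) on θ ≥ max(5.2, 7.65) = 7.65.
This density is strictly decreasing in θ, so the posterior mode lies at the lower boundary of the support.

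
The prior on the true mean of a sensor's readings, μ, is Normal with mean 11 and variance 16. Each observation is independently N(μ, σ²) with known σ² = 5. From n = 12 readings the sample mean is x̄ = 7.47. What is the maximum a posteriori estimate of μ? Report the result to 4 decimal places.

μ̂_MAP = 7.5596

n = 12, x̄ = 7.47.
For a Normal prior and Normal likelihood with known variance, the posterior is Normal; its mode equals its mean, the precision-weighted average.
Prior precision 1/σ₀² = 1/16 = 0.0625; data precision n/σ² = 12/5 = 2.4.
μ̂ = (0.0625·11 + 2.4·7.47) / (0.0625 + 2.4) = 18.6155/2.4625 = 37231/4925 ≈ 7.5596.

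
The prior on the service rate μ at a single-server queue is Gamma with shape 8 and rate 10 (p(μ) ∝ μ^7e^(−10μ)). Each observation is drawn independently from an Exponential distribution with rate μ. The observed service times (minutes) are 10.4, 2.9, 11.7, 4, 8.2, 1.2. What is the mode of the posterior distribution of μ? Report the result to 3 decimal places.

μ̂_MAP = 0.269

The Exponential(rate=μ) likelihood is ∝ μ^n e^(−μΣtᵢ). Here n = 6 and Σtᵢ = 10.4 + 2.9 + 11.7 + 4 + 8.2 + 1.2 = 38.4.
Posterior ∝ μ^7e^(−10μ) · μ^6e^(−38.4μ) = μ^13e^(−48.4μ), i.e. Gamma(14, 48.4).
Mode = (a−1)/b = 13/48.4 ≈ 0.269.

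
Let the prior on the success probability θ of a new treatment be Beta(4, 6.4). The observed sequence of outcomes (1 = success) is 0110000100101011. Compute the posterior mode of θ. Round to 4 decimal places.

Prior: Beta(4, 6.4).
Data: 7 successes in 16 trials (from the sequence). The binomial likelihood contributes θ^7(1−θ)^9, so the posterior is Beta(4+7, 6.4+9) = Beta(11, 15.4).
For Beta(a, b) with a, b > 1 the mode is (a−1)/(a+b−2) = 10/24.4 ≈ 0.4098.

θ̂_MAP = 0.4098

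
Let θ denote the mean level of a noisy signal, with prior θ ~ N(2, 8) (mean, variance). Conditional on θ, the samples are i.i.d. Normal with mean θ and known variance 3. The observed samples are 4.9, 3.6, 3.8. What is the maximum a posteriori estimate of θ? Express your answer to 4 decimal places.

θ̂_MAP = 3.8667

n = 3; x̄ = (4.9 + 3.6 + 3.8)/3 = 12.3/3 = 4.1.
For a Normal prior and Normal likelihood with known variance, the posterior is Normal; its mode equals its mean, the precision-weighted average.
Prior precision 1/σ₀² = 1/8 = 0.125; data precision n/σ² = 3/3 = 1.
θ̂ = (0.125·2 + 1·4.1) / (0.125 + 1) = 4.35/1.125 = 58/15 ≈ 3.8667.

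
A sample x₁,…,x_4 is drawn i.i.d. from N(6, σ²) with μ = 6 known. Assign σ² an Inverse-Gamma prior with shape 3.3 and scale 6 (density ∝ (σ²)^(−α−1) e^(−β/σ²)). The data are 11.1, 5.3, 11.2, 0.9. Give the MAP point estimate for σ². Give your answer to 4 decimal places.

σ̂²_MAP = 7.2659

Sum of squared deviations about the known mean: SS = (11.1−6)² + (5.3−6)² + (11.2−6)² + (0.9−6)² = 79.55.
The Normal likelihood contributes (σ²)^(−n/2) exp(−SS/(2σ²)), so the posterior is Inverse-Gamma(α + n/2, β + SS/2) = Inverse-Gamma(5.3, 45.775).
The mode of Inverse-Gamma(a, b) is b/(a+1) = 45.775/6.3 ≈ 7.2659.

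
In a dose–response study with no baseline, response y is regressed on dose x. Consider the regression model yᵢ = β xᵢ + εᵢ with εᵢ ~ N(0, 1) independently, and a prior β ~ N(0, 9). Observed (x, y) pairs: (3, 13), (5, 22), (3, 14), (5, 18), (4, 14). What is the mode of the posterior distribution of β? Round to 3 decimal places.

log p(β | y) = −Σ(yᵢ − βxᵢ)²/(2·1) − β²/(2·9) + const.
Setting the derivative to zero: Σxᵢ(yᵢ − βxᵢ)/1 − β/9 = 0, so β = Σxᵢyᵢ / (Σxᵢ² + σ²/τ²).
Σxᵢyᵢ = 3·13 + 5·22 + 3·14 + 5·18 + 4·14 = 337; Σxᵢ² = 84; σ²/τ² = 1/9.
β̂_MAP = 337 / (84 + 1/9) = 337/(757/9) = 3033/757 ≈ 4.007.

β̂_MAP = 4.007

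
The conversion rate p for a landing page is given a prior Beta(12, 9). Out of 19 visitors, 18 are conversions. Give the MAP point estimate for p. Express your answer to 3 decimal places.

Prior: Beta(12, 9).
Data: 18 successes in 19 trials. The binomial likelihood contributes p^18(1−p)^1, so the posterior is Beta(12+18, 9+1) = Beta(30, 10).
For Beta(a, b) with a, b > 1 the mode is (a−1)/(a+b−2) = 29/38 ≈ 0.763.

p̂_MAP = 0.763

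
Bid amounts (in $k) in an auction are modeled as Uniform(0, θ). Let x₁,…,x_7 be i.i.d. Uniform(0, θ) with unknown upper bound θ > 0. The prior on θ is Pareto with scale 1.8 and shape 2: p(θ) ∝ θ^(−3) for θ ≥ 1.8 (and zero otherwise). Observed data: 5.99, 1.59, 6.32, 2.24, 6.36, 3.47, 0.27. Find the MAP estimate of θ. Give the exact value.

θ̂_MAP = 6.36

The Uniform(0, θ) likelihood is θ^(−n) for θ ≥ max(xᵢ), zero otherwise. Here max(xᵢ) = 6.36.
Posterior ∝ θ^(−3) · θ^(−7) = θ^(−10) on θ ≥ max(1.8, 6.36) = 6.36.
This density is strictly decreasing in θ, so the posterior mode lies at the lower boundary of the support.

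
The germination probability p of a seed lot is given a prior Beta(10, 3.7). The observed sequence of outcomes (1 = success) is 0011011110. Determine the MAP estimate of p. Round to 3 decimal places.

p̂_MAP = 0.691

Prior: Beta(10, 3.7).
Data: 6 successes in 10 trials (from the sequence). The binomial likelihood contributes p^6(1−p)^4, so the posterior is Beta(10+6, 3.7+4) = Beta(16, 7.7).
For Beta(a, b) with a, b > 1 the mode is (a−1)/(a+b−2) = 15/21.7 ≈ 0.691.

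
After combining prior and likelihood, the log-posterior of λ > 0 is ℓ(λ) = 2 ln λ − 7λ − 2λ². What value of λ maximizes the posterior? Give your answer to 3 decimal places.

ℓ'(λ) = 2/λ − 7 − 4λ. Setting this to zero and multiplying by λ: 4λ² + 7λ − 2 = 0.
λ = (−7 + √(7² + 4·4·2)) / (2·4) = (−7 + √81) / 8 = (−7 + 9)/8 = 1/4.
ℓ''(λ) = −2/λ² − 4 < 0, confirming a maximum.

λ̂_MAP = 0.250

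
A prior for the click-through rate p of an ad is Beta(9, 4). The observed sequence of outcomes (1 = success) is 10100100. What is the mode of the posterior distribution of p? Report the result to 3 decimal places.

Prior: Beta(9, 4).
Data: 3 successes in 8 trials (from the sequence). The binomial likelihood contributes p^3(1−p)^5, so the posterior is Beta(9+3, 4+5) = Beta(12, 9).
For Beta(a, b) with a, b > 1 the mode is (a−1)/(a+b−2) = 11/19 ≈ 0.579.

p̂_MAP = 0.579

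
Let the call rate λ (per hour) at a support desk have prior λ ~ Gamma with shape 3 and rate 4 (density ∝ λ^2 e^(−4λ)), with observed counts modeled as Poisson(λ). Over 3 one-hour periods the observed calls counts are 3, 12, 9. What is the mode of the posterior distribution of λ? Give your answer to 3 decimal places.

λ̂_MAP = 3.714

Σxᵢ = 3+12+9 = 24, with n = 3.
Posterior ∝ λ^2e^(−4λ) · λ^24e^(−3λ) = λ^26e^(−7λ), i.e. Gamma(shape=27, rate=7).
The mode of a Gamma(a, b) with a ≥ 1 (shape–rate) is (a−1)/b = 26/7 ≈ 3.714.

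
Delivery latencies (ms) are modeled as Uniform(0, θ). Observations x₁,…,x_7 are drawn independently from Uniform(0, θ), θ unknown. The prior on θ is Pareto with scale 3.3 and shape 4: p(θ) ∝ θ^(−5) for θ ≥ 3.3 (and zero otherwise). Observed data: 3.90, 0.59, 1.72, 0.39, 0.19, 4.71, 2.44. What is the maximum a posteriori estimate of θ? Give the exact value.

The Uniform(0, θ) likelihood is θ^(−n) for θ ≥ max(xᵢ), zero otherwise. Here max(xᵢ) = 4.71.
Posterior ∝ θ^(−5) · θ^(−7) = θ^(−12) on θ ≥ max(3.3, 4.71) = 4.71.
This density is strictly decreasing in θ, so the posterior mode lies at the lower boundary of the support.

θ̂_MAP = 4.71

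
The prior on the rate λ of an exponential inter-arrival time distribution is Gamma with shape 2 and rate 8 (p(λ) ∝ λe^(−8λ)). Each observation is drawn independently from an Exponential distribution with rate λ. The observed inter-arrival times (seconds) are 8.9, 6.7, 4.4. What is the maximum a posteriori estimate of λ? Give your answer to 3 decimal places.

The Exponential(rate=λ) likelihood is ∝ λ^n e^(−λΣtᵢ). Here n = 3 and Σtᵢ = 8.9 + 6.7 + 4.4 = 20.
Posterior ∝ λe^(−8λ) · λ^3e^(−20λ) = λ^4e^(−28λ), i.e. Gamma(5, 28).
Mode = (a−1)/b = 4/28 ≈ 0.143.

λ̂_MAP = 0.143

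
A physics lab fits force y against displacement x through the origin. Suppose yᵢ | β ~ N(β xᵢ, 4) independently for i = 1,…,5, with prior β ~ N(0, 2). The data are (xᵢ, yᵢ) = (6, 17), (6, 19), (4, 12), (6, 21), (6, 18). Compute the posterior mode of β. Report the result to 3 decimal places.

β̂_MAP = 3.074

log p(β | y) = −Σ(yᵢ − βxᵢ)²/(2·4) − β²/(2·2) + const.
Setting the derivative to zero: Σxᵢ(yᵢ − βxᵢ)/4 − β/2 = 0, so β = Σxᵢyᵢ / (Σxᵢ² + σ²/τ²).
Σxᵢyᵢ = 6·17 + 6·19 + 4·12 + 6·21 + 6·18 = 498; Σxᵢ² = 160; σ²/τ² = 2.
β̂_MAP = 498 / (160 + 2) = 498/162 ≈ 3.074.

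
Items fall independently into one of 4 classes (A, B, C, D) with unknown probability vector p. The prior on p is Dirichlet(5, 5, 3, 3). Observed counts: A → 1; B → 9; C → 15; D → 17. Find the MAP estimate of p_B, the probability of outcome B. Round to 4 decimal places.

MAP estimate of p_B = 0.2407

The posterior is Dirichlet(αᵢ + nᵢ) = Dirichlet(6, 14, 18, 20).
For a Dirichlet(a₁,…,a_K) with all aᵢ > 1, the mode has j-th component (aⱼ − 1)/(Σaᵢ − K).
Here Σaᵢ = 58 and K = 4, so p_B = (14 − 1)/(58 − 4) = 13/54 ≈ 0.2407.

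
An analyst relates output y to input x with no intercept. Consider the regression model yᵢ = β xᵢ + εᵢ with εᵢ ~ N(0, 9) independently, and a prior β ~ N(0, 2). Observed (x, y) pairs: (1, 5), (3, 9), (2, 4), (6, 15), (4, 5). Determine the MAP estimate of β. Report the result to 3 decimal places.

log p(β | y) = −Σ(yᵢ − βxᵢ)²/(2·9) − β²/(2·2) + const.
Setting the derivative to zero: Σxᵢ(yᵢ − βxᵢ)/9 − β/2 = 0, so β = Σxᵢyᵢ / (Σxᵢ² + σ²/τ²).
Σxᵢyᵢ = 1·5 + 3·9 + 2·4 + 6·15 + 4·5 = 150; Σxᵢ² = 66; σ²/τ² = 4.5.
β̂_MAP = 150 / (66 + 4.5) = 150/70.5 ≈ 2.128.

β̂_MAP = 2.128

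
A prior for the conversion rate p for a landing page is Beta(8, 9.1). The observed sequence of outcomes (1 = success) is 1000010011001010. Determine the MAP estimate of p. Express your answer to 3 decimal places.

Prior: Beta(8, 9.1).
Data: 6 successes in 16 trials (from the sequence). The binomial likelihood contributes p^6(1−p)^10, so the posterior is Beta(8+6, 9.1+10) = Beta(14, 19.1).
For Beta(a, b) with a, b > 1 the mode is (a−1)/(a+b−2) = 13/31.1 ≈ 0.418.

p̂_MAP = 0.418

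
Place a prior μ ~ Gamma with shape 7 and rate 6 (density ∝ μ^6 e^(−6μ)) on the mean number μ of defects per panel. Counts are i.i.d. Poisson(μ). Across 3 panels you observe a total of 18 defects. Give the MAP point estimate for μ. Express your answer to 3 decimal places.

Σxᵢ = 18, n = 3.
Posterior ∝ μ^6e^(−6μ) · μ^18e^(−3μ) = μ^24e^(−9μ), i.e. Gamma(shape=25, rate=9).
The mode of a Gamma(a, b) with a ≥ 1 (shape–rate) is (a−1)/b = 24/9 ≈ 2.667.

μ̂_MAP = 2.667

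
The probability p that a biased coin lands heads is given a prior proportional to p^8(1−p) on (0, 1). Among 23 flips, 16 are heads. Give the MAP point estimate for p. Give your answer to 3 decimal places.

The prior density ∝ p^8(1−p)^1 is the kernel of Beta(9, 2).
Data: 16 successes in 23 trials. The binomial likelihood contributes p^16(1−p)^7, so the posterior is Beta(9+16, 2+7) = Beta(25, 9).
For Beta(a, b) with a, b > 1 the mode is (a−1)/(a+b−2) = 24/32 ≈ 0.750.

p̂_MAP = 0.750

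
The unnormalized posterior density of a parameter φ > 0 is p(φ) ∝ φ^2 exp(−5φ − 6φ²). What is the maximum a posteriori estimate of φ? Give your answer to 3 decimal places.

φ̂_MAP = 0.250

ℓ'(φ) = 2/φ − 5 − 12φ. Setting this to zero and multiplying by φ: 12φ² + 5φ − 2 = 0.
φ = (−5 + √(5² + 4·12·2)) / (2·12) = (−5 + √121) / 24 = (−5 + 11)/24 = 1/4.
ℓ''(φ) = −2/φ² − 12 < 0, confirming a maximum.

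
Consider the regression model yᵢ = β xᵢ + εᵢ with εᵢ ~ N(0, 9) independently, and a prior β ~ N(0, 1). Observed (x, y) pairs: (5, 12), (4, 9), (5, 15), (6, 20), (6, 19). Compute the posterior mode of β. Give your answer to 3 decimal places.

log p(β | y) = −Σ(yᵢ − βxᵢ)²/(2·9) − β²/(2·1) + const.
Setting the derivative to zero: Σxᵢ(yᵢ − βxᵢ)/9 − β/1 = 0, so β = Σxᵢyᵢ / (Σxᵢ² + σ²/τ²).
Σxᵢyᵢ = 5·12 + 4·9 + 5·15 + 6·20 + 6·19 = 405; Σxᵢ² = 138; σ²/τ² = 9.
β̂_MAP = 405 / (138 + 9) = 405/147 ≈ 2.755.

β̂_MAP = 2.755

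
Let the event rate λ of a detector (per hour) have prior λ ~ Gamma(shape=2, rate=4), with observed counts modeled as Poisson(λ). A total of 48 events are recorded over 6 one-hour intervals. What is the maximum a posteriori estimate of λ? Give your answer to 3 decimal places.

Σxᵢ = 48, n = 6.
Posterior ∝ λe^(−4λ) · λ^48e^(−6λ) = λ^49e^(−10λ), i.e. Gamma(shape=50, rate=10).
The mode of a Gamma(a, b) with a ≥ 1 (shape–rate) is (a−1)/b = 49/10 ≈ 4.900.

λ̂_MAP = 4.900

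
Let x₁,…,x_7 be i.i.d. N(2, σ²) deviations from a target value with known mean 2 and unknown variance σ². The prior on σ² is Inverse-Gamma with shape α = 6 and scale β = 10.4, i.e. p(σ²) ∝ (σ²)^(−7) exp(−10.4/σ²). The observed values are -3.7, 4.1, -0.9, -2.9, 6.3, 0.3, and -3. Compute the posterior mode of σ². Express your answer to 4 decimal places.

Sum of squared deviations about the known mean: SS = (-3.7−2)² + (4.1−2)² + (-0.9−2)² + (-2.9−2)² + (6.3−2)² + (0.3−2)² + (-3−2)² = 115.7.
The Normal likelihood contributes (σ²)^(−n/2) exp(−SS/(2σ²)), so the posterior is Inverse-Gamma(α + n/2, β + SS/2) = Inverse-Gamma(9.5, 68.25).
The mode of Inverse-Gamma(a, b) is b/(a+1) = 68.25/10.5 ≈ 6.5000.

σ̂²_MAP = 6.5000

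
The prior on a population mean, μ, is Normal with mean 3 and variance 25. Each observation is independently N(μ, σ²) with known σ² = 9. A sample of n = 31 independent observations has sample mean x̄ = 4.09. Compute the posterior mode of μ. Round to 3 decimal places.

μ̂_MAP = 4.077

n = 31, x̄ = 4.09.
For a Normal prior and Normal likelihood with known variance, the posterior is Normal; its mode equals its mean, the precision-weighted average.
Prior precision 1/σ₀² = 1/25 = 0.04; data precision n/σ² = 31/9.
μ̂ = (0.04·3 + (31/9)·4.09) / (0.04 + 31/9) = (12787/900)/(784/225) = 12787/3136 ≈ 4.077.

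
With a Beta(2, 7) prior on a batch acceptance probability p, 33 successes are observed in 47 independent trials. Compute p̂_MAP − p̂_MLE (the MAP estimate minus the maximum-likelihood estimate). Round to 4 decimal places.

MAP − MLE = -0.0725

Posterior is Beta(35, 21); MAP = (35−1)/(56−2) = 34/54 ≈ 0.62963.
MLE ignores the prior: p̂_MLE = k/n = 33/47 ≈ 0.70213.
Difference = 34/54 − 33/47 = -92/1269 ≈ -0.0725.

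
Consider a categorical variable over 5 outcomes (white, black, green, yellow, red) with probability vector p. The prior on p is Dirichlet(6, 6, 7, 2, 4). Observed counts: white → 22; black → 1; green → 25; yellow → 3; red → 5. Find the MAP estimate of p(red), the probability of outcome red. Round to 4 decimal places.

MAP estimate of p(red) = 0.1053

The posterior is Dirichlet(αᵢ + nᵢ) = Dirichlet(28, 7, 32, 5, 9).
For a Dirichlet(a₁,…,a_K) with all aᵢ > 1, the mode has j-th component (aⱼ − 1)/(Σaᵢ − K).
Here Σaᵢ = 81 and K = 5, so p(red) = (9 − 1)/(81 − 5) = 8/76 ≈ 0.1053.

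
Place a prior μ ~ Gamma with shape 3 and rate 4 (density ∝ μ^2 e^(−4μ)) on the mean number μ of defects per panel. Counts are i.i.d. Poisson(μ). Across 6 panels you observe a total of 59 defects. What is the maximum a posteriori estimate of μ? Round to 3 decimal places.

Σxᵢ = 59, n = 6.
Posterior ∝ μ^2e^(−4μ) · μ^59e^(−6μ) = μ^61e^(−10μ), i.e. Gamma(shape=62, rate=10).
The mode of a Gamma(a, b) with a ≥ 1 (shape–rate) is (a−1)/b = 61/10 ≈ 6.100.

μ̂_MAP = 6.100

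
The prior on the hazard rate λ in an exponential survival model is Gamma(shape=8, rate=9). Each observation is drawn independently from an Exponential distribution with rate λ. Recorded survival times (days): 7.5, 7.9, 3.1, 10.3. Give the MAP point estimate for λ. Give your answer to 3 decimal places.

The Exponential(rate=λ) likelihood is ∝ λ^n e^(−λΣtᵢ). Here n = 4 and Σtᵢ = 7.5 + 7.9 + 3.1 + 10.3 = 28.8.
Posterior ∝ λ^7e^(−9λ) · λ^4e^(−28.8λ) = λ^11e^(−37.8λ), i.e. Gamma(12, 37.8).
Mode = (a−1)/b = 11/37.8 ≈ 0.291.

λ̂_MAP = 0.291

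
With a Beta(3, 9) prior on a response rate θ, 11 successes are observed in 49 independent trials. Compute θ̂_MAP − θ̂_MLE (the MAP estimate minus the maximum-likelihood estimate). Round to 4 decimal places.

Posterior is Beta(14, 47); MAP = (14−1)/(61−2) = 13/59 ≈ 0.22034.
MLE ignores the prior: θ̂_MLE = k/n = 11/49 ≈ 0.22449.
Difference = 13/59 − 11/49 = -12/2891 ≈ -0.0042.

MAP − MLE = -0.0042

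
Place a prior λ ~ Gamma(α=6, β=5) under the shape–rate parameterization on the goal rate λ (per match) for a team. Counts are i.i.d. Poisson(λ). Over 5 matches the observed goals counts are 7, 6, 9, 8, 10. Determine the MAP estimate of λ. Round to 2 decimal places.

Σxᵢ = 7+6+9+8+10 = 40, with n = 5.
Posterior ∝ λ^5e^(−5λ) · λ^40e^(−5λ) = λ^45e^(−10λ), i.e. Gamma(shape=46, rate=10).
The mode of a Gamma(a, b) with a ≥ 1 (shape–rate) is (a−1)/b = 45/10 ≈ 4.50.

λ̂_MAP = 4.50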